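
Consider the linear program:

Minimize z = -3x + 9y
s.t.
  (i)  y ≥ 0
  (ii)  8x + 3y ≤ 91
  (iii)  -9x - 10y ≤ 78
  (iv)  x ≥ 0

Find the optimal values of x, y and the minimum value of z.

Extreme points and z = -3x + 9y:
  (91/8, 0) → z = -273/8
  (0, 0) → z = 0
  (0, 91/3) → z = 273

x = 91/8, y = 0, minimum z = -273/8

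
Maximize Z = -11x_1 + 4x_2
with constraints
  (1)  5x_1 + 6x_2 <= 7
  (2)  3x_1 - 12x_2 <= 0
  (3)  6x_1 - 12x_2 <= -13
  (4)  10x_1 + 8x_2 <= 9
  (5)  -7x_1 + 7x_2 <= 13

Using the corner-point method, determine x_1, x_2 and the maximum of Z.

Extreme points and Z = -11x_1 + 4x_2:
  (-1/10, 5/4) → Z = 61/10
  (-29/77, 114/77) → Z = 775/77
  (1/42, 23/21) → Z = 173/42
  (-65/42, 13/42) → Z = 767/42

The binding constraints are 6x_1 - 12x_2 = -13 and -7x_1 + 7x_2 = 13.
Solving simultaneously gives x_1 = -65/42, x_2 = 13/42.

x_1 = -65/42, x_2 = 13/42, maximum Z = 767/42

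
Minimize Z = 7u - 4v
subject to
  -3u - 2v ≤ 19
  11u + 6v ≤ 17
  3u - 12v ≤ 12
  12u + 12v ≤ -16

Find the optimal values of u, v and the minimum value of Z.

u = -49/3, v = 15, minimum Z = -523/3

Feasible corners and Z = 7u - 4v:
  (-34/7, -31/14) → Z = -176/7
  (-49/3, 15) → Z = -523/3
  (-4/15, -16/15) → Z = 12/5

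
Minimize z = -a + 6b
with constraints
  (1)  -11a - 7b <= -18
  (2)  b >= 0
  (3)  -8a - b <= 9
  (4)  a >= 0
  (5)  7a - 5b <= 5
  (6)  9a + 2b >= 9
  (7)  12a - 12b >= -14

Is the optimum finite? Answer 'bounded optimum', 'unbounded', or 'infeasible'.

bounded optimum

Corner points and z = -a + 6b:
  (125/104, 71/104) → z = 301/104
  (27/41, 63/41) → z = 351/41
  (65/12, 79/12) → z = 409/12
  (20/33, 39/22) → z = 331/33
The feasible region has finitely many vertices and no improving ray; the minimum is 301/104 at (125/104, 71/104).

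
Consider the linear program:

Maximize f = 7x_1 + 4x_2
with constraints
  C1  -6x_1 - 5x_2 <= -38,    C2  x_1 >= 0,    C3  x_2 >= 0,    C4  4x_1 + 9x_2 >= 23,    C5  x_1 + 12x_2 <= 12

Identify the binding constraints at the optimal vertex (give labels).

Extreme points and f = 7x_1 + 4x_2:
  (19/3, 0) → f = 133/3
  (396/67, 34/67) → f = 2908/67
  (12, 0) → f = 84

The maximum is at (12, 0). Substituting into each constraint, equality holds for C3 and C5; the remaining constraints have slack.

C3 and C5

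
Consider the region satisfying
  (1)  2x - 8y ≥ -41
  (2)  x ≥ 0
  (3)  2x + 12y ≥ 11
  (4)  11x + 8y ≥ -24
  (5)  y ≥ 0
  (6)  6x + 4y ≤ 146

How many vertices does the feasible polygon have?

Intersecting each pair of boundary lines and keeping only the points that satisfy every inequality leaves:
  (0, 41/8)
  (251/14, 269/28)
  (0, 11/12)
  (11/2, 0)
  (73/3, 0)

5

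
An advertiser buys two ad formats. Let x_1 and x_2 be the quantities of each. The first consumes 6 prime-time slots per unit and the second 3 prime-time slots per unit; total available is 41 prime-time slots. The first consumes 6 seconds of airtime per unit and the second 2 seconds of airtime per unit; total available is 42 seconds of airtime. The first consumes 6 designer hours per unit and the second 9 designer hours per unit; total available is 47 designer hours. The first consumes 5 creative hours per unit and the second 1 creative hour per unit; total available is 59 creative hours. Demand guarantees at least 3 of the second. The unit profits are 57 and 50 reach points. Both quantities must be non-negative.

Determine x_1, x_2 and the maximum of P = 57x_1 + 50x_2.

Corner points and P = 57x_1 + 50x_2:
  (0, 47/9) → P = 2350/9
  (0, 3) → P = 150
  (10/3, 3) → P = 340

The optimum lies where 6x_1 + 9x_2 = 47 and x_2 = 3.
Solving simultaneously gives x_1 = 10/3, x_2 = 3.

x_1 = 10/3, x_2 = 3, maximum P = 340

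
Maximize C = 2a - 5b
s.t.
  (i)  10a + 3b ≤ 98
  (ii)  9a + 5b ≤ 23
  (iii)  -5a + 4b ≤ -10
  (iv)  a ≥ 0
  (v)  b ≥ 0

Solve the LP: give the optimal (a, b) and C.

Corner points and C = 2a - 5b:
  (142/61, 25/61) → C = 159/61
  (23/9, 0) → C = 46/9
  (2, 0) → C = 4

At the optimal vertex, 9a + 5b = 23 and b = 0.
Solving simultaneously gives a = 23/9, b = 0.

a = 23/9, b = 0, maximum C = 46/9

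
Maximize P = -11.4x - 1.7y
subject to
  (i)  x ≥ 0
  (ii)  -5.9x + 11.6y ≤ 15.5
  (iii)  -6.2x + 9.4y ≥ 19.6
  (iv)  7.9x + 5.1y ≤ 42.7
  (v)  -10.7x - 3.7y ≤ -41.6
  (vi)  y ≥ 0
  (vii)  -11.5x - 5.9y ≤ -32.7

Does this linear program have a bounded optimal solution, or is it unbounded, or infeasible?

The boundaries -5.9x + 11.6y = 15.5 and 7.9x + 5.1y = 42.7 meet at (41627/12173, 37438/12173), but that point violates -6.2x + 9.4y ≥ 19.6. Every candidate vertex is excluded by some other constraint, so the feasible region is empty.

infeasible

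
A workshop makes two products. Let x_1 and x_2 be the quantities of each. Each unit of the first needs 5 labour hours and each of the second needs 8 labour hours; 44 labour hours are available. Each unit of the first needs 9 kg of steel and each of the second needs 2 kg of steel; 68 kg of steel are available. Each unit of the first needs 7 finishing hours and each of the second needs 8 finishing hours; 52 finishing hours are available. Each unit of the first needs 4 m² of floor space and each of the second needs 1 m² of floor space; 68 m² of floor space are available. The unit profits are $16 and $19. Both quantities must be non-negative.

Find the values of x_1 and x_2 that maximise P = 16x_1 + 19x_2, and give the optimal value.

x_1 = 4, x_2 = 3, maximum P = 121

Extreme points and P = 16x_1 + 19x_2:
  (0, 0) → P = 0
  (0, 11/2) → P = 209/2
  (52/7, 0) → P = 832/7
  (4, 3) → P = 121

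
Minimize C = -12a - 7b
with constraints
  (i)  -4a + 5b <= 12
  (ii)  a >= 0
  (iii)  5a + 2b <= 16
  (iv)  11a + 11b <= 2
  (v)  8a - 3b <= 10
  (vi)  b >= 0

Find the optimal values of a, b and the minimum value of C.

Corner points and C = -12a - 7b:
  (0, 2/11) → C = -14/11
  (0, 0) → C = 0
  (2/11, 0) → C = -24/11

The binding constraints are 11a + 11b = 2 and b = 0.
Solving simultaneously gives a = 2/11, b = 0.

a = 2/11, b = 0, minimum C = -24/11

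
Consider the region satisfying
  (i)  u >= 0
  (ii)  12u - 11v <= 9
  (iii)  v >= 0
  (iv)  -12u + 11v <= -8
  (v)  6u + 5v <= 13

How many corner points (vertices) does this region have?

Pairwise boundary intersections that survive every other constraint:
  (3/4, 0)
  (94/63, 17/21)
  (2/3, 0)
  (61/42, 6/7)

4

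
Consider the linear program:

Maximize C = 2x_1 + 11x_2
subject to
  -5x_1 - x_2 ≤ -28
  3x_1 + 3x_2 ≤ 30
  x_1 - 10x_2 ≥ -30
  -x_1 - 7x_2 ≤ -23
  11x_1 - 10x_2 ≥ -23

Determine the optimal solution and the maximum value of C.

x_1 = 70/11, x_2 = 40/11, maximum C = 580/11

The optimum lies where 3x_1 + 3x_2 = 30 and x_1 - 10x_2 = -30.
Solving simultaneously gives x_1 = 70/11, x_2 = 40/11.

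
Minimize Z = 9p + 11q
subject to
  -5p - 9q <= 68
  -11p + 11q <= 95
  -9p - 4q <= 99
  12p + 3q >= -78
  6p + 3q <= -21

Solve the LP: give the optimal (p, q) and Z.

p = -166/31, q = -142/31, minimum Z = -3056/31

Corner points and Z = 9p + 11q:
  (-166/31, -142/31) → Z = -3056/31
  (5/13, -101/13) → Z = -82
  (-381/55, 94/55) → Z = -479/11
  (-172/33, 113/33) → Z = -305/33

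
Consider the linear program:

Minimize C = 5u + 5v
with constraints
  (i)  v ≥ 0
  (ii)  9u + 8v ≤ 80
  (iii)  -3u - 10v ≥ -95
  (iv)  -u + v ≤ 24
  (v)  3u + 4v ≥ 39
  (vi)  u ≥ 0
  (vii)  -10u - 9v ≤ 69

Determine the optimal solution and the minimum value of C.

u = 5/9, v = 28/3, minimum C = 445/9

Extreme points and C = 5u + 5v:
  (20/33, 205/22) → C = 3275/66
  (2/3, 37/4) → C = 595/12
  (5/9, 28/3) → C = 445/9

The optimum lies where -3u - 10v = -95 and 3u + 4v = 39.
Solving simultaneously gives u = 5/9, v = 28/3.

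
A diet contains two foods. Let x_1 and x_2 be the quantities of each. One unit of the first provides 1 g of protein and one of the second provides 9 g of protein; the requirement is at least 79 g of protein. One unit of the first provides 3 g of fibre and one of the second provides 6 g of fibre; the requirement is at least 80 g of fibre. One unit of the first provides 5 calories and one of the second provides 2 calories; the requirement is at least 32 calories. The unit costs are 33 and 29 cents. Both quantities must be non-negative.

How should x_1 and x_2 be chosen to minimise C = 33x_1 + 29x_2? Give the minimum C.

Vertices and C = 33x_1 + 29x_2:
  (0, 16) → C = 464
  (79, 0) → C = 2607
  (82/7, 157/21) → C = 12671/21
  (4/3, 38/3) → C = 1234/3
The feasible region is unbounded (it extends along (0, 1), (1, 0)), but C strictly increases along every unbounded feasible direction, so there is no improving ray and the minimum is attained at a vertex.

At the optimal vertex, 3x_1 + 6x_2 = 80 and 5x_1 + 2x_2 = 32.
Solving simultaneously gives x_1 = 4/3, x_2 = 38/3.

x_1 = 4/3, x_2 = 38/3, minimum C = 1234/3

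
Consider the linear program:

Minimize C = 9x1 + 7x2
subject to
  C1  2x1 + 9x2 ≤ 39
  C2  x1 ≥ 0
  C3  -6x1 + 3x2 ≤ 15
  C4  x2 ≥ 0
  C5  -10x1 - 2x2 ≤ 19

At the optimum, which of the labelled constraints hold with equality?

Extreme points and C = 9x1 + 7x2:
  (0, 13/3) → C = 91/3
  (39/2, 0) → C = 351/2
  (0, 0) → C = 0

The minimum is at (0, 0). Substituting into each constraint, equality holds for C2 and C4; the remaining constraints have slack.

C2 and C4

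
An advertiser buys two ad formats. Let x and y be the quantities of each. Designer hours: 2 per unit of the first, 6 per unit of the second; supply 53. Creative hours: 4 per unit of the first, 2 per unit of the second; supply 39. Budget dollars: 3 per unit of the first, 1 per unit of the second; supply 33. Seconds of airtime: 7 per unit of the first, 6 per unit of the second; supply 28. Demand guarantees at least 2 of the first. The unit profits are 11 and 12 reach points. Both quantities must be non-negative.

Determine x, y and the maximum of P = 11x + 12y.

x = 2, y = 7/3, maximum P = 50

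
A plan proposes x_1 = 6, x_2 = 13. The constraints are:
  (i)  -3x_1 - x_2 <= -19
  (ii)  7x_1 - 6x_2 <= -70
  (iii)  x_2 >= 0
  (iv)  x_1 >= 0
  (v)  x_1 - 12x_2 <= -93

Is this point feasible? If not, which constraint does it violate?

Constraint (ii): 7x_1 - 6x_2 = -36, which is not ≤ -70. All other constraints are satisfied.

not feasible — violates (ii)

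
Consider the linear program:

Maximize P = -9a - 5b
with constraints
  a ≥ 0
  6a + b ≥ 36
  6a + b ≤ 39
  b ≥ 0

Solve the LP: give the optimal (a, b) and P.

a = 6, b = 0, maximum P = -54

The binding constraints are 6a + b = 36 and b = 0.
Solving simultaneously gives a = 6, b = 0.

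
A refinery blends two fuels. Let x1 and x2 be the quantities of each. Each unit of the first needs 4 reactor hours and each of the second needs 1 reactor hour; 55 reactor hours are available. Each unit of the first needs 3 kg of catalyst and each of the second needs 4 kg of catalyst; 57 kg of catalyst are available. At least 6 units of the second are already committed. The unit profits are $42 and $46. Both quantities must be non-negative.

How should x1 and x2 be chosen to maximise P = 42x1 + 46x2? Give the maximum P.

x1 = 11, x2 = 6, maximum P = 738

Corner points and P = 42x1 + 46x2:
  (0, 57/4) → P = 1311/2
  (0, 6) → P = 276
  (11, 6) → P = 738

At the optimal vertex, 3x1 + 4x2 = 57 and x2 = 6.
Solving simultaneously gives x1 = 11, x2 = 6.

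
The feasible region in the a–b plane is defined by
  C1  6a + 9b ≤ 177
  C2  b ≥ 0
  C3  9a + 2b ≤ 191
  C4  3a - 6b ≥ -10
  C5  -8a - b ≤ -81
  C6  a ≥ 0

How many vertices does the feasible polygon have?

The feasible vertices (each the meet of two boundaries and inside every other half-plane) are:
  (455/23, 149/23)
  (108/7, 197/21)
  (191/9, 0)
  (81/8, 0)
  (28/3, 19/3)

5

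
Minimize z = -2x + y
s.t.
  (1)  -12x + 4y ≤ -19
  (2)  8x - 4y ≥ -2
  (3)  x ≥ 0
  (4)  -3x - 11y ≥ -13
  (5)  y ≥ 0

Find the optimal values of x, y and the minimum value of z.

Vertices and z = -2x + y:
  (29/16, 11/16) → z = -47/16
  (19/12, 0) → z = -19/6
  (13/3, 0) → z = -26/3

The binding constraints are -3x - 11y = -13 and y = 0.
Solving simultaneously gives x = 13/3, y = 0.

x = 13/3, y = 0, minimum z = -26/3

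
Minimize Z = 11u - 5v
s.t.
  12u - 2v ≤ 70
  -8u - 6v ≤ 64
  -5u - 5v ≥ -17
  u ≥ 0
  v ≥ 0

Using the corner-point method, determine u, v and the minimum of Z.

u = 0, v = 17/5, minimum Z = -17

Extreme points and Z = 11u - 5v:
  (0, 17/5) → Z = -17
  (17/5, 0) → Z = 187/5
  (0, 0) → Z = 0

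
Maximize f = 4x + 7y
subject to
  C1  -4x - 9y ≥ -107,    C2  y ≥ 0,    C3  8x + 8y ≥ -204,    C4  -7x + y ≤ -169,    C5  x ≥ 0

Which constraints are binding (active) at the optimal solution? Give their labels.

Extreme points and f = 4x + 7y:
  (107/4, 0) → f = 107
  (1628/67, 73/67) → f = 7023/67
  (169/7, 0) → f = 676/7

The maximum is at (107/4, 0). Substituting into each constraint, equality holds for C1 and C2; the remaining constraints have slack.

C1 and C2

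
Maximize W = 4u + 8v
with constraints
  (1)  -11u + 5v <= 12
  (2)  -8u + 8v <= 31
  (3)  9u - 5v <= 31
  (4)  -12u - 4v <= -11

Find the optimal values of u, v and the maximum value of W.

u = 403/32, v = 527/32, maximum W = 1457/8

The optimum lies where -8u + 8v = 31 and 9u - 5v = 31.
Solving simultaneously gives u = 403/32, v = 527/32.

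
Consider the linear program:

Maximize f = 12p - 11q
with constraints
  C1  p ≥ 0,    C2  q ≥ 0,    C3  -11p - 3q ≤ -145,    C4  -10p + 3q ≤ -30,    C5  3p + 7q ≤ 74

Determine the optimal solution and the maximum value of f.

Feasible corners and f = 12p - 11q:
  (145/11, 0) → f = 1740/11
  (74/3, 0) → f = 296
  (793/68, 379/68) → f = 5347/68

The binding constraints are q = 0 and 3p + 7q = 74.
Solving simultaneously gives p = 74/3, q = 0.

p = 74/3, q = 0, maximum f = 296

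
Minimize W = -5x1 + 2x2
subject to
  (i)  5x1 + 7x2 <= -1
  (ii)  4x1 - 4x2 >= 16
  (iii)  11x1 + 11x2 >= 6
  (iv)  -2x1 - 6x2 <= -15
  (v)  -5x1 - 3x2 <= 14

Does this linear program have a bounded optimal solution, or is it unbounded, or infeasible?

The boundaries 5x1 + 7x2 = -1 and 11x1 + 11x2 = 6 meet at (53/22, -41/22), but that point violates -2x1 - 6x2 ≤ -15. Every candidate vertex is excluded by some other constraint, so the feasible region is empty.

infeasible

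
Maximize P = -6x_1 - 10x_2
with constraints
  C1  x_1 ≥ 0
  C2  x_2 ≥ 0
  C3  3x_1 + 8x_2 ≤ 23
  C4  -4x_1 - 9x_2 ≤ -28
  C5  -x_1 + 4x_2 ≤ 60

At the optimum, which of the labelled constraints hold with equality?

C3 and C4

Extreme points and P = -6x_1 - 10x_2:
  (23/3, 0) → P = -46
  (7, 0) → P = -42
  (17/5, 8/5) → P = -182/5

The maximum is at (17/5, 8/5). Substituting into each constraint, equality holds for C3 and C4; the remaining constraints have slack.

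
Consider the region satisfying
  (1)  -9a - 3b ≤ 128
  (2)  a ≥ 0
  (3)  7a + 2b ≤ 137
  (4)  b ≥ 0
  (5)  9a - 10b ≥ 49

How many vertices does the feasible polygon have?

3

The feasible vertices (each the meet of two boundaries and inside every other half-plane) are:
  (137/7, 0)
  (367/22, 445/44)
  (49/9, 0)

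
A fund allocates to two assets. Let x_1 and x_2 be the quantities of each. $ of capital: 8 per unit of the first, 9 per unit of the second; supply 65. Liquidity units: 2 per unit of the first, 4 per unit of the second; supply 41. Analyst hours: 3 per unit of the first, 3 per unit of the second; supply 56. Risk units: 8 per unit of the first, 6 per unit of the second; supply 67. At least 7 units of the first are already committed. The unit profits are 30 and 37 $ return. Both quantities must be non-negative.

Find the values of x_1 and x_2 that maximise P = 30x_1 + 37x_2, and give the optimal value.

Corner points and P = 30x_1 + 37x_2:
  (65/8, 0) → P = 975/4
  (7, 0) → P = 210
  (7, 1) → P = 247

At the optimal vertex, 8x_1 + 9x_2 = 65 and x_1 = 7.
Solving simultaneously gives x_1 = 7, x_2 = 1.

x_1 = 7, x_2 = 1, maximum P = 247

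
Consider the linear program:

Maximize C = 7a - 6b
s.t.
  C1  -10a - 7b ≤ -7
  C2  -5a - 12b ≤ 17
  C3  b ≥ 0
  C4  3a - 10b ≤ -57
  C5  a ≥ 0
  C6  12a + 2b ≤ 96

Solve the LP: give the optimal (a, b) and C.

a = 47/7, b = 54/7, maximum C = 5/7

Vertices and C = 7a - 6b:
  (0, 57/10) → C = -171/5
  (47/7, 54/7) → C = 5/7
  (0, 48) → C = -288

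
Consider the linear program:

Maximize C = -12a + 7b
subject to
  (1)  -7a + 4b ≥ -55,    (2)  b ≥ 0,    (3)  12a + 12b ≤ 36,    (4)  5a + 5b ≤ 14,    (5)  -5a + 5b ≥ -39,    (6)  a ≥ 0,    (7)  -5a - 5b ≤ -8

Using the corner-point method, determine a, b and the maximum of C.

a = 0, b = 14/5, maximum C = 98/5

Vertices and C = -12a + 7b:
  (14/5, 0) → C = -168/5
  (8/5, 0) → C = -96/5
  (0, 14/5) → C = 98/5
  (0, 8/5) → C = 56/5

The optimum lies where 5a + 5b = 14 and a = 0.
Solving simultaneously gives a = 0, b = 14/5.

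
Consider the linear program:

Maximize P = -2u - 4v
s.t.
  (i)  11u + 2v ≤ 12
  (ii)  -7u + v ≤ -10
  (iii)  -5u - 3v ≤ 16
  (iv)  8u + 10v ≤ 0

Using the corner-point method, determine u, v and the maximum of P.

u = 68/23, v = -236/23, maximum P = 808/23

Feasible corners and P = -2u - 4v:
  (32/25, -26/25) → P = 8/5
  (68/23, -236/23) → P = 808/23
  (7/13, -81/13) → P = 310/13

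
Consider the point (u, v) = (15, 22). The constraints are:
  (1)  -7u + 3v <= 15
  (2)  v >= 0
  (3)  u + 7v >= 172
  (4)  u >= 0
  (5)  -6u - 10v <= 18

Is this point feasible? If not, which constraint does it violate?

not feasible — violates (3)

Constraint (3): u + 7v = 169, which is not ≥ 172. All other constraints are satisfied.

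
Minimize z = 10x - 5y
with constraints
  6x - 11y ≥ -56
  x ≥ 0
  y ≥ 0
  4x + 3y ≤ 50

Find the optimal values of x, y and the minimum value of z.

x = 0, y = 56/11, minimum z = -280/11

Extreme points and z = 10x - 5y:
  (0, 56/11) → z = -280/11
  (191/31, 262/31) → z = 600/31
  (0, 0) → z = 0
  (25/2, 0) → z = 125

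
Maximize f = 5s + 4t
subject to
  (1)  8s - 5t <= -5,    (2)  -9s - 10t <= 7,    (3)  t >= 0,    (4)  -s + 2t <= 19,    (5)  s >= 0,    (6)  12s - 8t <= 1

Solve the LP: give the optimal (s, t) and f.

s = 85/11, t = 147/11, maximum f = 1013/11

Corner points and f = 5s + 4t:
  (85/11, 147/11) → f = 1013/11
  (0, 1) → f = 4
  (0, 19/2) → f = 38

The optimum lies where 8s - 5t = -5 and -s + 2t = 19.
Solving simultaneously gives s = 85/11, t = 147/11.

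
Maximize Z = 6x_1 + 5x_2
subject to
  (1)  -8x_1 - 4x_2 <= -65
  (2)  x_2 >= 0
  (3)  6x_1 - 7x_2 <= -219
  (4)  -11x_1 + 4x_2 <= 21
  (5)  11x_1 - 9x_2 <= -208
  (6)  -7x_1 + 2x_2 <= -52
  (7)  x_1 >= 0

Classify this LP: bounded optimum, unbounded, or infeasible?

From the feasible point (515/23, 1161/23), moving in the direction (9, 11) keeps every constraint satisfied while Z increases without bound.

unbounded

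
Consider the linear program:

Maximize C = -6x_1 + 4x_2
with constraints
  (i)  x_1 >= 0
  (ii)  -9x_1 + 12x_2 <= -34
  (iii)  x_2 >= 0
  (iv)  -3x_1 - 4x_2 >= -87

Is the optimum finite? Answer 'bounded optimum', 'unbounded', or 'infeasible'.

bounded optimum

Feasible corners and C = -6x_1 + 4x_2:
  (34/9, 0) → C = -68/3
  (295/18, 227/24) → C = -121/2
  (29, 0) → C = -174
The feasible region has finitely many vertices and no improving ray; the maximum is -68/3 at (34/9, 0).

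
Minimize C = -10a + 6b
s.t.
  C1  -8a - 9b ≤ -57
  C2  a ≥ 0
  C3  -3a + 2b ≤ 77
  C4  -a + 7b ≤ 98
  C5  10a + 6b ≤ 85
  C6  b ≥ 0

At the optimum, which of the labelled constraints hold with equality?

C5 and C6

Extreme points and C = -10a + 6b:
  (0, 19/3) → C = 38
  (57/8, 0) → C = -285/4
  (0, 14) → C = 84
  (7/76, 1065/76) → C = 1580/19
  (17/2, 0) → C = -85

The minimum is at (17/2, 0). Substituting into each constraint, equality holds for C5 and C6; the remaining constraints have slack.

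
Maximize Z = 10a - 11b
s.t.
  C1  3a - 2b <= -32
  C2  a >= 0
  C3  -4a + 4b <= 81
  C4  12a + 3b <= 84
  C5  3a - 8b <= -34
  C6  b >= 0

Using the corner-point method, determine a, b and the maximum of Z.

Corner points and Z = 10a - 11b:
  (0, 16) → Z = -176
  (24/11, 212/11) → Z = -2092/11
  (0, 81/4) → Z = -891/4
  (31/20, 109/5) → Z = -2243/10

At the optimal vertex, 3a - 2b = -32 and a = 0.
Solving simultaneously gives a = 0, b = 16.

a = 0, b = 16, maximum Z = -176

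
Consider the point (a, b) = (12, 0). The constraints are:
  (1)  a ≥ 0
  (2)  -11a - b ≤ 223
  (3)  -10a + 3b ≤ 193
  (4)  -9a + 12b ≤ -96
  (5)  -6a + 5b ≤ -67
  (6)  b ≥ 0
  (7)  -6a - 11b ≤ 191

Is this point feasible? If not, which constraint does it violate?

(1): 12 ≥ 0 ✓
(2): -132 ≤ 223 ✓
(3): -120 ≤ 193 ✓
(4): -108 ≤ -96 ✓
(5): -72 ≤ -67 ✓
(6): 0 ≥ 0 ✓
(7): -72 ≤ 191 ✓

feasible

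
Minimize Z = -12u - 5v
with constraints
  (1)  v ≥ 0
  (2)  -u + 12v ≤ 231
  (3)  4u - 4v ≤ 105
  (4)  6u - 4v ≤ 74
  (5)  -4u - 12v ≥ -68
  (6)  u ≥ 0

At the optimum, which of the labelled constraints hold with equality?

Extreme points and Z = -12u - 5v:
  (37/3, 0) → Z = -148
  (0, 0) → Z = 0
  (145/11, 14/11) → Z = -1810/11
  (0, 17/3) → Z = -85/3

The minimum is at (145/11, 14/11). Substituting into each constraint, equality holds for (4) and (5); the remaining constraints have slack.

(4) and (5)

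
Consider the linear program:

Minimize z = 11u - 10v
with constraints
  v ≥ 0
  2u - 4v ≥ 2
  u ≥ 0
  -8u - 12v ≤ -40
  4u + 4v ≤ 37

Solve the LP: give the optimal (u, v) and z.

Corner points and z = 11u - 10v:
  (5, 0) → z = 55
  (37/4, 0) → z = 407/4
  (23/7, 8/7) → z = 173/7
  (13/2, 11/4) → z = 44

u = 23/7, v = 8/7, minimum z = 173/7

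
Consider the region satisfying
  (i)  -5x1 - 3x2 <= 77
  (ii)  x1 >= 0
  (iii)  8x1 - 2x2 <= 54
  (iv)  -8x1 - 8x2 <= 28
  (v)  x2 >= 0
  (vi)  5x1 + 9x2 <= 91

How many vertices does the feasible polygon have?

Pairwise boundary intersections that survive every other constraint:
  (0, 0)
  (0, 91/9)
  (27/4, 0)
  (334/41, 229/41)

4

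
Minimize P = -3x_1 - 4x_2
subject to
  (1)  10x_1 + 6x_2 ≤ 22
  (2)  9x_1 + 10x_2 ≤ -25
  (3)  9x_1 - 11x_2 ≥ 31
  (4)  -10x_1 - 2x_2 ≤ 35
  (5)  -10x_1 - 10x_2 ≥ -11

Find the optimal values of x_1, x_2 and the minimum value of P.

x_1 = 5/27, x_2 = -8/3, minimum P = 91/9

Vertices and P = -3x_1 - 4x_2:
  (185/23, -224/23) → P = 341/23
  (5/27, -8/3) → P = 91/9
  (-323/128, -625/128) → P = 3469/128
The feasible region is unbounded (it extends along (1, -5), (3, -5)), but P strictly increases along every unbounded feasible direction, so there is no improving ray and the minimum is attained at a vertex.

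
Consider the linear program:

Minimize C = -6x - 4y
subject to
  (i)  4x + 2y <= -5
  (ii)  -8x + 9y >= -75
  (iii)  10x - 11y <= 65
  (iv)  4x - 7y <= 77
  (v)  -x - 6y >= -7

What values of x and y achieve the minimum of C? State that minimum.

Extreme points and C = -6x - 4y:
  (75/64, -155/32) → C = 395/32
  (-2, 3/2) → C = 6
  (-196/13, -255/13) → C = 2196/13
The feasible region is unbounded (it extends along (-6, 1), (-7, -4)), but C strictly increases along every unbounded feasible direction, so there is no improving ray and the minimum is attained at a vertex.

The optimum lies where 4x + 2y = -5 and -x - 6y = -7.
Solving simultaneously gives x = -2, y = 3/2.

x = -2, y = 3/2, minimum C = 6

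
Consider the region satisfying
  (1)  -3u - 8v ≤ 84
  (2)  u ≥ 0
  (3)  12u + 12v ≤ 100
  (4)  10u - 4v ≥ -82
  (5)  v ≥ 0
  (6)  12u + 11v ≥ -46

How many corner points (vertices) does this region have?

3

Pairwise boundary intersections that survive every other constraint:
  (0, 25/3)
  (0, 0)
  (25/3, 0)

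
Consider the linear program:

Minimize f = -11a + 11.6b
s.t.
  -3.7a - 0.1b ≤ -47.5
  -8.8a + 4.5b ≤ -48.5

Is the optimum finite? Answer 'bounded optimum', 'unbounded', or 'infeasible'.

unbounded

From the feasible point (21860/1753, 23855/1753), moving in the direction (0.1, -3.7) keeps every constraint satisfied while f decreases without bound.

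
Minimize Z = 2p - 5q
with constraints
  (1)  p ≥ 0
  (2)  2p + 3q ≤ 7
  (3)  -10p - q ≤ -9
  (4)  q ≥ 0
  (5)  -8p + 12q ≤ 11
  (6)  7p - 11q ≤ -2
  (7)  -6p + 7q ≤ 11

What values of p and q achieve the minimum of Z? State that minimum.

p = 17/16, q = 13/8, minimum Z = -6

Extreme points and Z = 2p - 5q:
  (17/16, 13/8) → Z = -6
  (71/43, 53/43) → Z = -123/43
  (97/128, 91/64) → Z = -179/32
  (97/117, 83/117) → Z = -17/9

The binding constraints are 2p + 3q = 7 and -8p + 12q = 11.
Solving simultaneously gives p = 17/16, q = 13/8.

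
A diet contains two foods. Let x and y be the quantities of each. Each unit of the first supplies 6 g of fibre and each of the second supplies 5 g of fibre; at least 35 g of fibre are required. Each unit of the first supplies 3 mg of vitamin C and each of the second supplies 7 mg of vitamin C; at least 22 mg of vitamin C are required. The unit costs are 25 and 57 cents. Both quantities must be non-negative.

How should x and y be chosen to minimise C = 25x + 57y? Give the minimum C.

x = 5, y = 1, minimum C = 182

Feasible corners and C = 25x + 57y:
  (0, 7) → C = 399
  (22/3, 0) → C = 550/3
  (5, 1) → C = 182
The feasible region is unbounded (it extends along (0, 1), (1, 0)), but C strictly increases along every unbounded feasible direction, so there is no improving ray and the minimum is attained at a vertex.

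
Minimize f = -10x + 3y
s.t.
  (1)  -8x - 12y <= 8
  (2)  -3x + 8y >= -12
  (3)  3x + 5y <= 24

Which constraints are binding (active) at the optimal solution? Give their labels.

Vertices and f = -10x + 3y:
  (4/5, -6/5) → f = -58/5
  (-82, 54) → f = 982
  (84/13, 12/13) → f = -804/13

The minimum is at (84/13, 12/13). Substituting into each constraint, equality holds for (2) and (3); the remaining constraints have slack.

(2) and (3)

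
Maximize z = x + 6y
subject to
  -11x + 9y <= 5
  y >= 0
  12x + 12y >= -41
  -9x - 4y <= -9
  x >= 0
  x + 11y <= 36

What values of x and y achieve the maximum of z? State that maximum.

x = 36, y = 0, maximum z = 36

Extreme points and z = x + 6y:
  (61/125, 144/125) → z = 37/5
  (269/130, 401/130) → z = 535/26
  (1, 0) → z = 1
  (36, 0) → z = 36

At the optimal vertex, y = 0 and x + 11y = 36.
Solving simultaneously gives x = 36, y = 0.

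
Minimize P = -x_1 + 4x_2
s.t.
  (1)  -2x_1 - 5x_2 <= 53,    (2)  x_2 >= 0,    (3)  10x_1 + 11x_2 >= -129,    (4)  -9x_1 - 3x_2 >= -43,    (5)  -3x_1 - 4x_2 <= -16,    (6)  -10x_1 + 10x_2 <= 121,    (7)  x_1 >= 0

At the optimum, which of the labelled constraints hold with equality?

(4) and (5)

Corner points and P = -x_1 + 4x_2:
  (124/27, 5/9) → P = -64/27
  (67/120, 1519/120) → P = 2003/40
  (0, 4) → P = 16
  (0, 121/10) → P = 242/5

The minimum is at (124/27, 5/9). Substituting into each constraint, equality holds for (4) and (5); the remaining constraints have slack.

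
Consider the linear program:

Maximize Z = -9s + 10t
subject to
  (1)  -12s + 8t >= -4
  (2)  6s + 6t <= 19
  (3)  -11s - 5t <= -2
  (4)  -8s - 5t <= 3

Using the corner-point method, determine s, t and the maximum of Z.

s = -83/36, t = 197/36, maximum Z = 2717/36

Vertices and Z = -9s + 10t:
  (22/15, 17/10) → Z = 19/5
  (9/37, -5/37) → Z = -131/37
  (-83/36, 197/36) → Z = 2717/36

The optimum lies where 6s + 6t = 19 and -11s - 5t = -2.
Solving simultaneously gives s = -83/36, t = 197/36.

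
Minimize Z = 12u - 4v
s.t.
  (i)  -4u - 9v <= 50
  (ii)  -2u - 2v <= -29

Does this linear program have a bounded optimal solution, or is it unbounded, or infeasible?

From the feasible point (361/10, -108/5), moving in the direction (-2, 2) keeps every constraint satisfied while Z decreases without bound.

unbounded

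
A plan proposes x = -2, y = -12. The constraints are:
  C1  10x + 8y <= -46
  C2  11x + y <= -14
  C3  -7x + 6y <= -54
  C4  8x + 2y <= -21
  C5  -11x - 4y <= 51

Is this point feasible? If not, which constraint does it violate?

not feasible — violates C5

Constraint C5: -11x - 4y = 70, which is not ≤ 51. All other constraints are satisfied.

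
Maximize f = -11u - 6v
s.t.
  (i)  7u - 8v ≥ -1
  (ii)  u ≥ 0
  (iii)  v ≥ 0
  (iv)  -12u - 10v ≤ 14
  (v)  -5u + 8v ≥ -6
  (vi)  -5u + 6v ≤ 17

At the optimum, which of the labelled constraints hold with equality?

(ii) and (iii)

Corner points and f = -11u - 6v:
  (0, 1/8) → f = -3/4
  (65, 57) → f = -1057
  (0, 0) → f = 0
  (6/5, 0) → f = -66/5
The feasible region is unbounded (it extends along (6, 5), (8, 5)), but f strictly decreases along every unbounded feasible direction, so there is no improving ray and the maximum is attained at a vertex.

The maximum is at (0, 0). Substituting into each constraint, equality holds for (ii) and (iii); the remaining constraints have slack.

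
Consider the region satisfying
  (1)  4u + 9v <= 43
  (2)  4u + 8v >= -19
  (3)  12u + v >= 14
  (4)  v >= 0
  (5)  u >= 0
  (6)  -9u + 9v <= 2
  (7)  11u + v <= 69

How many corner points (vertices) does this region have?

Intersecting each pair of boundary lines and keeping only the points that satisfy every inequality leaves:
  (41/13, 395/117)
  (578/95, 197/95)
  (7/6, 0)
  (124/117, 50/39)
  (69/11, 0)

5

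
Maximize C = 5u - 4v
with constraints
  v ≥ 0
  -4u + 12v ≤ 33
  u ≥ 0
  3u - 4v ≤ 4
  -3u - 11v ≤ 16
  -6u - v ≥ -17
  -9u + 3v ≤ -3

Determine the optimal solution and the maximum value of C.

u = 8/3, v = 1, maximum C = 28/3

Extreme points and C = 5u - 4v:
  (4/3, 0) → C = 20/3
  (1/3, 0) → C = 5/3
  (9/4, 7/2) → C = -11/4
  (45/32, 103/32) → C = -187/32
  (8/3, 1) → C = 28/3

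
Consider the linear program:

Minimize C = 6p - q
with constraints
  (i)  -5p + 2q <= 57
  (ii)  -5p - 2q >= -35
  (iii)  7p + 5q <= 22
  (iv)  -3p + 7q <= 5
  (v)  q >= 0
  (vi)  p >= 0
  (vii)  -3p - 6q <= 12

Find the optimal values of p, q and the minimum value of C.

Vertices and C = 6p - q:
  (129/64, 101/64) → C = 673/64
  (22/7, 0) → C = 132/7
  (0, 5/7) → C = -5/7
  (0, 0) → C = 0

The optimum lies where -3p + 7q = 5 and p = 0.
Solving simultaneously gives p = 0, q = 5/7.

p = 0, q = 5/7, minimum C = -5/7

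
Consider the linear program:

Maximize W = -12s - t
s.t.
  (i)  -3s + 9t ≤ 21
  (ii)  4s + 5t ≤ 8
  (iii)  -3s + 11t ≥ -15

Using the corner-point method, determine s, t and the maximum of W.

s = -61, t = -18, maximum W = 750

Corner points and W = -12s - t:
  (-11/17, 36/17) → W = 96/17
  (-61, -18) → W = 750
  (163/59, -36/59) → W = -1920/59

The binding constraints are -3s + 9t = 21 and -3s + 11t = -15.
Solving simultaneously gives s = -61, t = -18.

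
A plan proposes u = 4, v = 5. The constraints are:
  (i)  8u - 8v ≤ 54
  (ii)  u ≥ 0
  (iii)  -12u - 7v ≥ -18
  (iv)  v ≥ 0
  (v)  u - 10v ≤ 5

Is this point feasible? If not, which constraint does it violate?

Constraint (iii): -12u - 7v = -83, which is not ≥ -18. All other constraints are satisfied.

not feasible — violates (iii)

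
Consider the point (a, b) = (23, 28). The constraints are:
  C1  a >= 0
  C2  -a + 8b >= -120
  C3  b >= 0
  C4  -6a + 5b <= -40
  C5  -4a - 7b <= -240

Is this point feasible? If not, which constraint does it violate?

not feasible — violates C4

Constraint C4: -6a + 5b = 2, which is not ≤ -40. All other constraints are satisfied.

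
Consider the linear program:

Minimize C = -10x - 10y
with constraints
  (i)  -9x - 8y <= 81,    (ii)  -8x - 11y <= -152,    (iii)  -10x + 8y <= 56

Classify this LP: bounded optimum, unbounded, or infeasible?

From the feasible point (100/29, 328/29), moving in the direction (8, 10) keeps every constraint satisfied while C decreases without bound.

unbounded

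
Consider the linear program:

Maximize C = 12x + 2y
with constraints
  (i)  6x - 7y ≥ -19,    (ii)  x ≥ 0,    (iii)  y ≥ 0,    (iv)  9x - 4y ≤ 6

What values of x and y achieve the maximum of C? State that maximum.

x = 118/39, y = 69/13, maximum C = 610/13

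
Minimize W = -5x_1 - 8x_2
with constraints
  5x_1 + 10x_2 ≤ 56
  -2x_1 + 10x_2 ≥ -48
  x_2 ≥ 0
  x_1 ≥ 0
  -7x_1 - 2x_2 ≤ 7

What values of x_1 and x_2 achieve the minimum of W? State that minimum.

x_1 = 56/5, x_2 = 0, minimum W = -56

Corner points and W = -5x_1 - 8x_2:
  (56/5, 0) → W = -56
  (0, 28/5) → W = -224/5
  (0, 0) → W = 0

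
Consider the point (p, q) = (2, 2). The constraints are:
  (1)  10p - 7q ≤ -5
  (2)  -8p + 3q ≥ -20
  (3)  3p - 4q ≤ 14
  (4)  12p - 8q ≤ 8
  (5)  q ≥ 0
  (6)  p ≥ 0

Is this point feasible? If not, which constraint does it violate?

Constraint (1): 10p - 7q = 6, which is not ≤ -5. All other constraints are satisfied.

not feasible — violates (1)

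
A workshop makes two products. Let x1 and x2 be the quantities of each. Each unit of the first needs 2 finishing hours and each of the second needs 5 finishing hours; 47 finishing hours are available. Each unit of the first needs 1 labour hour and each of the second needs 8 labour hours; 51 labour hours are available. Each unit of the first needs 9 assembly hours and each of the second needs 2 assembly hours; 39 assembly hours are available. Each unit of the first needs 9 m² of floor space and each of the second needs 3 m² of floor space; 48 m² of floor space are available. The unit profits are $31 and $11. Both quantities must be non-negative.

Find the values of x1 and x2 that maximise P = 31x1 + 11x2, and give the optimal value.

x1 = 3, x2 = 6, maximum P = 159

Feasible corners and P = 31x1 + 11x2:
  (0, 0) → P = 0
  (0, 51/8) → P = 561/8
  (13/3, 0) → P = 403/3
  (3, 6) → P = 159

The binding constraints are x1 + 8x2 = 51 and 9x1 + 2x2 = 39.
Solving simultaneously gives x1 = 3, x2 = 6.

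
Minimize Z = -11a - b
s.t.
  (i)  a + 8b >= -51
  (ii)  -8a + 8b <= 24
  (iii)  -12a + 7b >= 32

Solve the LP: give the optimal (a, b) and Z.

a = -11/5, b = 4/5, minimum Z = 117/5

Corner points and Z = -11a - b:
  (-25/3, -16/3) → Z = 97
  (-613/103, -580/103) → Z = 7323/103
  (-11/5, 4/5) → Z = 117/5

At the optimal vertex, -8a + 8b = 24 and -12a + 7b = 32.
Solving simultaneously gives a = -11/5, b = 4/5.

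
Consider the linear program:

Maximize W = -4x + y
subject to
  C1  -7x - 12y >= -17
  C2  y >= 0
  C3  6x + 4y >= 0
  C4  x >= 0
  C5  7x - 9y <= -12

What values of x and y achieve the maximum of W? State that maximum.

x = 0, y = 17/12, maximum W = 17/12

Vertices and W = -4x + y:
  (0, 17/12) → W = 17/12
  (3/49, 29/21) → W = 167/147
  (0, 4/3) → W = 4/3

At the optimal vertex, -7x - 12y = -17 and x = 0.
Solving simultaneously gives x = 0, y = 17/12.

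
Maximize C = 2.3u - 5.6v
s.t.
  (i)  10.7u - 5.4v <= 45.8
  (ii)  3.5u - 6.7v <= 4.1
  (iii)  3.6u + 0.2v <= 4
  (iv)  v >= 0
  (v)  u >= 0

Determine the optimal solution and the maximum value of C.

u = 10/9, v = 0, maximum C = 23/9

Corner points and C = 2.3u - 5.6v:
  (10/9, 0) → C = 23/9
  (0, 20) → C = -112
  (0, 0) → C = 0

The optimum lies where 3.6u + 0.2v = 4 and v = 0.
Solving simultaneously gives u = 10/9, v = 0.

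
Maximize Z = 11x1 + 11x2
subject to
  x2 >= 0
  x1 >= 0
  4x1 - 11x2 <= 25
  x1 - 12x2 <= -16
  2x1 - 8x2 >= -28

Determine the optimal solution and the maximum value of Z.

Feasible corners and Z = 11x1 + 11x2:
  (0, 4/3) → Z = 44/3
  (0, 7/2) → Z = 77/2
  (476/37, 89/37) → Z = 6215/37
  (254/5, 81/5) → Z = 737

x1 = 254/5, x2 = 81/5, maximum Z = 737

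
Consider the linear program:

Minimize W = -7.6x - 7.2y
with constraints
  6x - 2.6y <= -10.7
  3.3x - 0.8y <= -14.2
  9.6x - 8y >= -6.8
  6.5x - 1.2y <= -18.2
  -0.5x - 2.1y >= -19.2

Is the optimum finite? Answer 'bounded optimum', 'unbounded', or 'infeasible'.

bounded optimum

Feasible corners and W = -7.6x - 7.2y:
  (-1418/189, -1663/126) → W = 143686/945
  (-52/9, -73/12) → W = 3947/45
The feasible region has finitely many vertices and no improving ray; the minimum is 3947/45 at (-52/9, -73/12).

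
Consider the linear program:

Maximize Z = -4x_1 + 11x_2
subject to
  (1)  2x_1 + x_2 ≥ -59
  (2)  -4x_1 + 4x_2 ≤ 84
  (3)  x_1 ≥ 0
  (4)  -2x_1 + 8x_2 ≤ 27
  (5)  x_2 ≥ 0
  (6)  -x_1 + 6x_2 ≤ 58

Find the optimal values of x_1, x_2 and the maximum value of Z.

Feasible corners and Z = -4x_1 + 11x_2:
  (0, 27/8) → Z = 297/8
  (0, 0) → Z = 0
  (151/2, 89/4) → Z = -229/4
The feasible region is unbounded (it extends along (6, 1), (1, 0)), but Z strictly decreases along every unbounded feasible direction, so there is no improving ray and the maximum is attained at a vertex.

The optimum lies where x_1 = 0 and -2x_1 + 8x_2 = 27.
Solving simultaneously gives x_1 = 0, x_2 = 27/8.

x_1 = 0, x_2 = 27/8, maximum Z = 297/8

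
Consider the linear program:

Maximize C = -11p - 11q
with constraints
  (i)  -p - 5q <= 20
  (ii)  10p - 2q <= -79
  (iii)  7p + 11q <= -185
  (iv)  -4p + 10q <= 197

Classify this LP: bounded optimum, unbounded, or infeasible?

Extreme points and C = -11p - 11q:
  (-235/8, 15/8) → C = 605/2
  (-79/2, 39/10) → C = 1958/5
  (-1339/38, 213/38) → C = 6193/19
The feasible region has finitely many vertices and no improving ray; the maximum is 1958/5 at (-79/2, 39/10).

bounded optimum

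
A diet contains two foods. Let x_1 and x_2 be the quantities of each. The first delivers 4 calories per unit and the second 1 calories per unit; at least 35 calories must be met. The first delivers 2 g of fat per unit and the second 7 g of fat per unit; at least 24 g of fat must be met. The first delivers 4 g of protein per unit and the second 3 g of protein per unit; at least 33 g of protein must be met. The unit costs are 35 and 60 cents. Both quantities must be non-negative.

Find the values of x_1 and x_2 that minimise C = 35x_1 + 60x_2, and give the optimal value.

x_1 = 17/2, x_2 = 1, minimum C = 715/2

Feasible corners and C = 35x_1 + 60x_2:
  (0, 35) → C = 2100
  (12, 0) → C = 420
  (17/2, 1) → C = 715/2
The feasible region is unbounded (it extends along (0, 1), (1, 0)), but C strictly increases along every unbounded feasible direction, so there is no improving ray and the minimum is attained at a vertex.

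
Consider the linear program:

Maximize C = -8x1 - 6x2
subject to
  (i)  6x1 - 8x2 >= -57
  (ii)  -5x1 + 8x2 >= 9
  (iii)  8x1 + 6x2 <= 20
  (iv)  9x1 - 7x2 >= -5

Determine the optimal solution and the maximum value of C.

x1 = 23/37, x2 = 56/37, maximum C = -520/37

Vertices and C = -8x1 - 6x2:
  (53/47, 86/47) → C = -20
  (23/37, 56/37) → C = -520/37
  (1, 2) → C = -20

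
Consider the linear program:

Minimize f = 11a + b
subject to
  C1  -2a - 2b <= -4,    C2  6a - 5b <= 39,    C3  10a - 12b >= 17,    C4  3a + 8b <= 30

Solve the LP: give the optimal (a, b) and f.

a = 41/22, b = 3/22, minimum f = 227/11

Extreme points and f = 11a + b:
  (49/11, -27/11) → f = 512/11
  (41/22, 3/22) → f = 227/11
  (22/3, 1) → f = 245/3
  (124/29, 249/116) → f = 5705/116

At the optimal vertex, -2a - 2b = -4 and 10a - 12b = 17.
Solving simultaneously gives a = 41/22, b = 3/22.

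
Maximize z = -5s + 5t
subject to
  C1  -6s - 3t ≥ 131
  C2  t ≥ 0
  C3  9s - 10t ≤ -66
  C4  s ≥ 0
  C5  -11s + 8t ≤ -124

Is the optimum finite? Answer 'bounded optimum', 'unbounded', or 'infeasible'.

The boundaries 9s - 10t = -66 and -11s + 8t = -124 meet at (884/19, 921/19), but that point violates -6s - 3t ≥ 131. Every candidate vertex is excluded by some other constraint, so the feasible region is empty.

infeasible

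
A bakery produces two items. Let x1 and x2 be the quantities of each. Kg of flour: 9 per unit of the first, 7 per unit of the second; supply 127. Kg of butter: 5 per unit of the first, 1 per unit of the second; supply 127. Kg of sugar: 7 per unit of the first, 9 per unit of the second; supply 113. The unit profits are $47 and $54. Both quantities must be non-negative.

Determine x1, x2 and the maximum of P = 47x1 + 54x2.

x1 = 11, x2 = 4, maximum P = 733

Feasible corners and P = 47x1 + 54x2:
  (0, 0) → P = 0
  (0, 113/9) → P = 678
  (127/9, 0) → P = 5969/9
  (11, 4) → P = 733

The binding constraints are 9x1 + 7x2 = 127 and 7x1 + 9x2 = 113.
Solving simultaneously gives x1 = 11, x2 = 4.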